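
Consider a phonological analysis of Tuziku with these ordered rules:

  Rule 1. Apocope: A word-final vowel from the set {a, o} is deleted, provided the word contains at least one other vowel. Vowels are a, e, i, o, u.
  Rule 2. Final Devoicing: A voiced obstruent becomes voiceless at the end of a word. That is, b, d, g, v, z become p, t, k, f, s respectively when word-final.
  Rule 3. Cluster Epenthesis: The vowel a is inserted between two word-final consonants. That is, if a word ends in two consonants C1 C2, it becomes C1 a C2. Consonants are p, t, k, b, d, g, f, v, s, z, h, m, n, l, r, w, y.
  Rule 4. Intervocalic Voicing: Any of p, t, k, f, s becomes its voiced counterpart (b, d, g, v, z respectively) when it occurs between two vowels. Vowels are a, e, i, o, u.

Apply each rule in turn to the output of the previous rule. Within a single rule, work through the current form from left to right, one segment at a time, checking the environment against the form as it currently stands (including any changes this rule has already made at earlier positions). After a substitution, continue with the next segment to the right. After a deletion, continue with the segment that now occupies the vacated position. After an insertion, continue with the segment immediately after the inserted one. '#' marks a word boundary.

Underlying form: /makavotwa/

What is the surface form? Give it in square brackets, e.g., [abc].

[magavodaw]

Rule 1 Apocope: [makavotwa] → [makavotw]
Rule 2 Final Devoicing: no change — [makavotw]
Rule 3 Cluster Epenthesis: [makavotw] → [makavotaw]
Rule 4 Intervocalic Voicing: [makavotaw] → [magavodaw]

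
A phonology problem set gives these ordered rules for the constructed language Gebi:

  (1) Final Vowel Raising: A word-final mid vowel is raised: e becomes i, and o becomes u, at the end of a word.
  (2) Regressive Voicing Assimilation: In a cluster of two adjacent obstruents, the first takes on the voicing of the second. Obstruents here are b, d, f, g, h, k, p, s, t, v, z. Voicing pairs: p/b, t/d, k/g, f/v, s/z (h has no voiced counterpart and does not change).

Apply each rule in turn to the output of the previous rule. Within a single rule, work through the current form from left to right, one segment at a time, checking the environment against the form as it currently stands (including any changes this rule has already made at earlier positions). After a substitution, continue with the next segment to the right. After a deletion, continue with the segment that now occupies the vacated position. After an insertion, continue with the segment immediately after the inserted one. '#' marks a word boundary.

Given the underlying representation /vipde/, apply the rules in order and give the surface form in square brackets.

(1) Final Vowel Raising: [vipde] → [vipdi]
(2) Regressive Voicing Assimilation: [vipdi] → [vibdi]

[vibdi]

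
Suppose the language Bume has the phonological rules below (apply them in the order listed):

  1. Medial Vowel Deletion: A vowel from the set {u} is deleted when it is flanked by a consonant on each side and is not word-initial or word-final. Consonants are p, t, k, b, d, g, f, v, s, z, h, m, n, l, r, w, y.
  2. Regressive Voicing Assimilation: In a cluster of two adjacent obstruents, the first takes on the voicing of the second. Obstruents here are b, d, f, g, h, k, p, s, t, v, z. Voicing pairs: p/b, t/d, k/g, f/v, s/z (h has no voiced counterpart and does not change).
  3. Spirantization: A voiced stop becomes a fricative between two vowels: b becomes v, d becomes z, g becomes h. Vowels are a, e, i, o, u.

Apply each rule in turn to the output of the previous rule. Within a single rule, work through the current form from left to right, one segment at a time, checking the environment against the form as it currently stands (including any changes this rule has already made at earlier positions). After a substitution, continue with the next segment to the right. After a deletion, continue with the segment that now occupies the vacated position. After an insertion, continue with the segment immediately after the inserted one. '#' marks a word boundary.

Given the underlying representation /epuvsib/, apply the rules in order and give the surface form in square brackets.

1 Medial Vowel Deletion: [epuvsib] → [epvsib]
2 Regressive Voicing Assimilation: [epvsib] → [ebfsib]
3 Spirantization: no change — [ebfsib]

[ebfsib]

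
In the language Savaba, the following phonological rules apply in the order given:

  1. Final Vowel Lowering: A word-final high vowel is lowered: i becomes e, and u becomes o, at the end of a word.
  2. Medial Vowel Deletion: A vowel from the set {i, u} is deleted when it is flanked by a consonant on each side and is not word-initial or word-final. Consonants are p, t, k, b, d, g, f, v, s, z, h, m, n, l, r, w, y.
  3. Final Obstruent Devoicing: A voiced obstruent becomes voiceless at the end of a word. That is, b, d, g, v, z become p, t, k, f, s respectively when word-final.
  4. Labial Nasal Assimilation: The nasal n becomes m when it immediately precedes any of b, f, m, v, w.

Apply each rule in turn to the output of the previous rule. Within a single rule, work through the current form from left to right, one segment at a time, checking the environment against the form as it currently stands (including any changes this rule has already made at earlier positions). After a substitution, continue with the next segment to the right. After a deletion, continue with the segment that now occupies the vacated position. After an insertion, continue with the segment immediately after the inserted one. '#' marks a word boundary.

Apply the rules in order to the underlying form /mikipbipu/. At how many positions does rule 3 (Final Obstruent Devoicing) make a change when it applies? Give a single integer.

1 Final Vowel Lowering: [mikipbipu] → [mikipbipo]
2 Medial Vowel Deletion: [mikipbipo] → [mkpbpo]
3 Final Obstruent Devoicing: no change — [mkpbpo]
4 Labial Nasal Assimilation: no change — [mkpbpo]
Rule 3 changed 0 position(s).

0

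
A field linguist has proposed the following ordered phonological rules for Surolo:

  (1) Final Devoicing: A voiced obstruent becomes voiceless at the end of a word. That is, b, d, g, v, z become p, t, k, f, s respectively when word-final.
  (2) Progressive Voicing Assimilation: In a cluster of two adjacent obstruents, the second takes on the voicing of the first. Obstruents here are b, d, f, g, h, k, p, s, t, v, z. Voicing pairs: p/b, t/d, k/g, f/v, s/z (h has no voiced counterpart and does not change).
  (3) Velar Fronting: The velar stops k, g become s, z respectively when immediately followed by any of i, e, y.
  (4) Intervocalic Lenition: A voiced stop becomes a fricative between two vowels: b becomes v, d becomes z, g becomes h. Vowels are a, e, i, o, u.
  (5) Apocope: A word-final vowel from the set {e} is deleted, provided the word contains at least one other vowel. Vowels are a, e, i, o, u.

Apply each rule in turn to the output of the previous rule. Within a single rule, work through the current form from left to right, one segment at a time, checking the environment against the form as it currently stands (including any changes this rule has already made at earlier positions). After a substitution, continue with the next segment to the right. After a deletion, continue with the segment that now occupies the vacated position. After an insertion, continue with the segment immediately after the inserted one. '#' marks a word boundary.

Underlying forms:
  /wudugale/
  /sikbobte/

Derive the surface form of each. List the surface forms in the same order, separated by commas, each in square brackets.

/wudugale/:
  (1) Final Devoicing: no change — [wudugale]
  (2) Progressive Voicing Assimilation: no change — [wudugale]
  (3) Velar Fronting: no change — [wudugale]
  (4) Intervocalic Lenition: [wudugale] → [wuzuhale]
  (5) Apocope: [wuzuhale] → [wuzuhal]
/sikbobte/:
  (1) Final Devoicing: no change — [sikbobte]
  (2) Progressive Voicing Assimilation: [sikbobte] → [sikpobde]
  (3) Velar Fronting: no change — [sikpobde]
  (4) Intervocalic Lenition: no change — [sikpobde]
  (5) Apocope: [sikpobde] → [sikpobd]

[wuzuhal], [sikpobd]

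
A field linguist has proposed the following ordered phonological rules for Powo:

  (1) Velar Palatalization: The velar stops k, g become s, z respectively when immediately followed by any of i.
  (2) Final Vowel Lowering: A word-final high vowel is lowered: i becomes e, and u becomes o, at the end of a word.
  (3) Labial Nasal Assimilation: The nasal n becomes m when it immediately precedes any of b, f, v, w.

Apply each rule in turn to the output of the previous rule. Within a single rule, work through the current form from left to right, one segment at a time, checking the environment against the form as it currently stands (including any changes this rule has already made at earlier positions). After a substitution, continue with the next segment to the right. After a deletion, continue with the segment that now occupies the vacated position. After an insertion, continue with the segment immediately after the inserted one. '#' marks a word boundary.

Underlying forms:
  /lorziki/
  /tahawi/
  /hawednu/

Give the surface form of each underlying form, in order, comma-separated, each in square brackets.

[lorzise], [tahawe], [hawedno]

/lorziki/:
  (1) Velar Palatalization: [lorziki] → [lorzisi]
  (2) Final Vowel Lowering: [lorzisi] → [lorzise]
  (3) Labial Nasal Assimilation: no change — [lorzise]
/tahawi/:
  (1) Velar Palatalization: no change — [tahawi]
  (2) Final Vowel Lowering: [tahawi] → [tahawe]
  (3) Labial Nasal Assimilation: no change — [tahawe]
/hawednu/:
  (1) Velar Palatalization: no change — [hawednu]
  (2) Final Vowel Lowering: [hawednu] → [hawedno]
  (3) Labial Nasal Assimilation: no change — [hawedno]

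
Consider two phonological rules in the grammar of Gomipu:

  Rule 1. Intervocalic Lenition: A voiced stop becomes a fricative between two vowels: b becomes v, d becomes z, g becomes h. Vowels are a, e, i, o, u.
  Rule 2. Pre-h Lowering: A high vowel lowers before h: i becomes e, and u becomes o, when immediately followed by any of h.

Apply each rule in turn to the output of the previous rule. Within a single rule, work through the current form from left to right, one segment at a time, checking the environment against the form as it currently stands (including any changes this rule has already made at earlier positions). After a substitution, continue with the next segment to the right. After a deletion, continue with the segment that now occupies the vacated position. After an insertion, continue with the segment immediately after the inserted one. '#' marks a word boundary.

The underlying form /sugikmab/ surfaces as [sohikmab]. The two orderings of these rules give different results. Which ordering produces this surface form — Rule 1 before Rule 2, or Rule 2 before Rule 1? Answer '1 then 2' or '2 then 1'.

1 then 2

Order 1 then 2:
  1 Intervocalic Lenition: [sugikmab] → [suhikmab]
  2 Pre-h Lowering: [suhikmab] → [sohikmab]
  result: [sohikmab]
Order 2 then 1:
  2 Pre-h Lowering: no change — [sugikmab]
  1 Intervocalic Lenition: [sugikmab] → [suhikmab]
  result: [suhikmab]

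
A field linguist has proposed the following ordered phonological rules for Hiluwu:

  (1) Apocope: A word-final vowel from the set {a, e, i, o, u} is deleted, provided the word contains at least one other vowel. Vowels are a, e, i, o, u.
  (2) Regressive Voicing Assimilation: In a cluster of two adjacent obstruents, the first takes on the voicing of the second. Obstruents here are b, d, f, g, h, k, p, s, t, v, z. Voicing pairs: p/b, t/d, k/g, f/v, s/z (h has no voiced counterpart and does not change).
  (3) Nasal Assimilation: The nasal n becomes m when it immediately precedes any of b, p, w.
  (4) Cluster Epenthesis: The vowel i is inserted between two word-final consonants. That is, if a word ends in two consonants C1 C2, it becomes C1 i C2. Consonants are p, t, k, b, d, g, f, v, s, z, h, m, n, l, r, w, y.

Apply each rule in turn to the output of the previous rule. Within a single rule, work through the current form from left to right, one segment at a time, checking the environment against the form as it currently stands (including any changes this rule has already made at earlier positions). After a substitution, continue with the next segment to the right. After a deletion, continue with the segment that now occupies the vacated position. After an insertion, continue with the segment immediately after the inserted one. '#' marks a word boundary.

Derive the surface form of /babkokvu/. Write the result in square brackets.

[bapkogiv]

(1) Apocope: [babkokvu] → [babkokv]
(2) Regressive Voicing Assimilation: [babkokv] → [bapkogv]
(3) Nasal Assimilation: no change — [bapkogv]
(4) Cluster Epenthesis: [bapkogv] → [bapkogiv]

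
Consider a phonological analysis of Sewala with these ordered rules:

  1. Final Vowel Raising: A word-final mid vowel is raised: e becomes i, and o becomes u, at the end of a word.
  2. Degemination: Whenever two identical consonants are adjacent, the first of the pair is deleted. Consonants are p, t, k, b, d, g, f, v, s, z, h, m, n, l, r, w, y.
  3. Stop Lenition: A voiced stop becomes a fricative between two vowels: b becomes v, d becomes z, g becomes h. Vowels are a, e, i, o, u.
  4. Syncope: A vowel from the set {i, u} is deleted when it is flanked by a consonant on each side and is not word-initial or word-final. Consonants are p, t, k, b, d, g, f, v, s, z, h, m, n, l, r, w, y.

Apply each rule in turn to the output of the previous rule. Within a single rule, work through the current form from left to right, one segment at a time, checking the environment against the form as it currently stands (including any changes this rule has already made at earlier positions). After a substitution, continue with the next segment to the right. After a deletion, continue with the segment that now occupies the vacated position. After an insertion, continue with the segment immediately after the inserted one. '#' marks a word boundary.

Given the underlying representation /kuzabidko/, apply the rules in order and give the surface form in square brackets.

1 Final Vowel Raising: [kuzabidko] → [kuzabidku]
2 Degemination: no change — [kuzabidku]
3 Stop Lenition: [kuzabidku] → [kuzavidku]
4 Syncope: [kuzavidku] → [kzavdku]

[kzavdku]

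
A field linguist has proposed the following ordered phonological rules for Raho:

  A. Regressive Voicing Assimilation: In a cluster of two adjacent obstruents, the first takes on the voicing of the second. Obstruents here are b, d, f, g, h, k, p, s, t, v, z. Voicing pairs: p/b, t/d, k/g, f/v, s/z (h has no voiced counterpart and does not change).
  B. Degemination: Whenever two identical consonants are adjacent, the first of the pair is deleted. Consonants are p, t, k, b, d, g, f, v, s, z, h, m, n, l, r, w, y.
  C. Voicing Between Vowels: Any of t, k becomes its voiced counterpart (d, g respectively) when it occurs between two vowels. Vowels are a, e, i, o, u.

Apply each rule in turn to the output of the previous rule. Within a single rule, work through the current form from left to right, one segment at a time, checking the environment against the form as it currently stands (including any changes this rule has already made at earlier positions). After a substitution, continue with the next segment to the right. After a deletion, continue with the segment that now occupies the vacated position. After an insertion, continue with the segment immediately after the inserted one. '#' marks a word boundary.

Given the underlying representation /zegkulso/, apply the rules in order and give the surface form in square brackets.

A Regressive Voicing Assimilation: [zegkulso] → [zekkulso]
B Degemination: [zekkulso] → [zekulso]
C Voicing Between Vowels: [zekulso] → [zegulso]

[zegulso]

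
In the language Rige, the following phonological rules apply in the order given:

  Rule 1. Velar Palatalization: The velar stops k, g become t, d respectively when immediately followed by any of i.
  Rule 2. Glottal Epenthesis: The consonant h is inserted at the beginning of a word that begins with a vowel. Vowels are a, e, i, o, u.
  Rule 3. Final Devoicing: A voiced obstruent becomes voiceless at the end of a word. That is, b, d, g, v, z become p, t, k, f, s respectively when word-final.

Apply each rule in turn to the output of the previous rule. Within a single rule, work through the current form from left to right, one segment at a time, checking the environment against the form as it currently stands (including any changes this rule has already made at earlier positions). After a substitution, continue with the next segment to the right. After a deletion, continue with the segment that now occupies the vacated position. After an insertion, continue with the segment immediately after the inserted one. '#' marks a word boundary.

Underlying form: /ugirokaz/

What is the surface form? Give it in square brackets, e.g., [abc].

Rule 1 Velar Palatalization: [ugirokaz] → [udirokaz]
Rule 2 Glottal Epenthesis: [udirokaz] → [hudirokaz]
Rule 3 Final Devoicing: [hudirokaz] → [hudirokas]

[hudirokas]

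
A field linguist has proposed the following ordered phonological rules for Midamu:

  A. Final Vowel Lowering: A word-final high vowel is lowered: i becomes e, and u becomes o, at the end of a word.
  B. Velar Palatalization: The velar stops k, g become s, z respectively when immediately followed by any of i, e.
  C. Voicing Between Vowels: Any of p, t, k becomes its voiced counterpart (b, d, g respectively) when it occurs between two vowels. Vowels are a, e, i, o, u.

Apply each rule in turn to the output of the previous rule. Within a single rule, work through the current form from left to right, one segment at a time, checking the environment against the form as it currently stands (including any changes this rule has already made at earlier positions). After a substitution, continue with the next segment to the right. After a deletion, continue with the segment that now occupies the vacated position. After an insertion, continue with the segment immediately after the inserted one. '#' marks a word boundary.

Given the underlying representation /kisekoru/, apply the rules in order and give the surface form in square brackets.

[sisegoro]

A Final Vowel Lowering: [kisekoru] → [kisekoro]
B Velar Palatalization: [kisekoro] → [sisekoro]
C Voicing Between Vowels: [sisekoro] → [sisegoro]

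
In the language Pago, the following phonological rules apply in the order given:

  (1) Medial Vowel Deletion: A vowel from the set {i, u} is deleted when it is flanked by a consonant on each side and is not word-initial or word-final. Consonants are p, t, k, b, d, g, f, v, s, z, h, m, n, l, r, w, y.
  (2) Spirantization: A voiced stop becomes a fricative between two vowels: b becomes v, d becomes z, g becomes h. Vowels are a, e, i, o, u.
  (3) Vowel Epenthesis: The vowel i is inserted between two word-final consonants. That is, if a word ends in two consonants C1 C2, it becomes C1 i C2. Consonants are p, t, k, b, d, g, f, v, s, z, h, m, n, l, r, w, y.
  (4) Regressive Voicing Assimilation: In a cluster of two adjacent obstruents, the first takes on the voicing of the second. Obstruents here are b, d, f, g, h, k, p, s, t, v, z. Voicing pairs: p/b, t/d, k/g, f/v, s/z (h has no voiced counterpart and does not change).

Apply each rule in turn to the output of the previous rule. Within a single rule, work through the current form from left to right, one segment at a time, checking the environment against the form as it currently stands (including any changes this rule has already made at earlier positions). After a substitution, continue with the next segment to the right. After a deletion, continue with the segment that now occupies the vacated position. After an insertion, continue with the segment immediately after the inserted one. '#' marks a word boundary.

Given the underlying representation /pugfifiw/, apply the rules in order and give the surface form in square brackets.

(1) Medial Vowel Deletion: [pugfifiw] → [pgffw]
(2) Spirantization: no change — [pgffw]
(3) Vowel Epenthesis: [pgffw] → [pgffiw]
(4) Regressive Voicing Assimilation: [pgffiw] → [bkffiw]

[bkffiw]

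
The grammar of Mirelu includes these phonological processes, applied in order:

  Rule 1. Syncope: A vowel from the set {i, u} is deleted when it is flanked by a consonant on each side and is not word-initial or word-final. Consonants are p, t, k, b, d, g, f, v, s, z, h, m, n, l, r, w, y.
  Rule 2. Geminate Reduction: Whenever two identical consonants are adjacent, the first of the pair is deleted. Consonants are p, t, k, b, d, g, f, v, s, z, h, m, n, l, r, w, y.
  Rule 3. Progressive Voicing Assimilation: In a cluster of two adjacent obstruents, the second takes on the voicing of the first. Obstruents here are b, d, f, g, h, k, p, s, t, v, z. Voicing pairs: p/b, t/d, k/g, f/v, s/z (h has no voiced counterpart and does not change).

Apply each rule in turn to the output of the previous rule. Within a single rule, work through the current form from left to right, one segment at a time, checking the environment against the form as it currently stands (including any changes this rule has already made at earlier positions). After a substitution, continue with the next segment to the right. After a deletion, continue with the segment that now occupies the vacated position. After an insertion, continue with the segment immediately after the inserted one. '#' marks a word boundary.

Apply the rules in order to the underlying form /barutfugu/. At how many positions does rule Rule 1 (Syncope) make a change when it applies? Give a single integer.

Rule 1 Syncope: [barutfugu] → [bartfgu]
Rule 2 Geminate Reduction: no change — [bartfgu]
Rule 3 Progressive Voicing Assimilation: [bartfgu] → [bartfku]
Rule Rule 1 changed 2 position(s).

2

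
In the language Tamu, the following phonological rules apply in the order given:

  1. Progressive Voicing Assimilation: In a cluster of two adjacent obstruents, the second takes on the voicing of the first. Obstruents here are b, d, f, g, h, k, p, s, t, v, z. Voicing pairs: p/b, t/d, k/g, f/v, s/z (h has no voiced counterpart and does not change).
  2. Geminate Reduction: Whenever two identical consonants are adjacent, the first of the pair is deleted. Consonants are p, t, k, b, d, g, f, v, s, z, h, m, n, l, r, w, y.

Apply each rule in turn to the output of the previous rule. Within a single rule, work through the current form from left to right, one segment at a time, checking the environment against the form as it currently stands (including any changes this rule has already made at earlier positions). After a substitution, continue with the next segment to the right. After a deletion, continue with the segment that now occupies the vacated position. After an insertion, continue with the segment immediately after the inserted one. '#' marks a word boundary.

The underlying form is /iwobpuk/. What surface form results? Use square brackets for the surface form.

[iwobuk]

1 Progressive Voicing Assimilation: [iwobpuk] → [iwobbuk]
2 Geminate Reduction: [iwobbuk] → [iwobuk]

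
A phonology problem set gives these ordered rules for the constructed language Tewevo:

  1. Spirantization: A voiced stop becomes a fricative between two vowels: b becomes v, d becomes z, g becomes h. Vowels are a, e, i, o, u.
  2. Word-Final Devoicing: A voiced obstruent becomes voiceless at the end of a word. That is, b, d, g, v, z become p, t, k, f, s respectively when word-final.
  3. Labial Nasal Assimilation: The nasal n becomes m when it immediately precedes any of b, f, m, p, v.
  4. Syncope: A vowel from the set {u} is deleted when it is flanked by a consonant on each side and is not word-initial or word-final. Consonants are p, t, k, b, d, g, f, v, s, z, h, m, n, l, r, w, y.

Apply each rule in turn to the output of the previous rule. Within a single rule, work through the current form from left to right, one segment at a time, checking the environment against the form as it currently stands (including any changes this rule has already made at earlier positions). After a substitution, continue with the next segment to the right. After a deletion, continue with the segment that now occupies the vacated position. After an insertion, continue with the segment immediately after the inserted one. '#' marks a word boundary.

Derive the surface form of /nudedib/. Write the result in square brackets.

[nzezip]

1 Spirantization: [nudedib] → [nuzezib]
2 Word-Final Devoicing: [nuzezib] → [nuzezip]
3 Labial Nasal Assimilation: no change — [nuzezip]
4 Syncope: [nuzezip] → [nzezip]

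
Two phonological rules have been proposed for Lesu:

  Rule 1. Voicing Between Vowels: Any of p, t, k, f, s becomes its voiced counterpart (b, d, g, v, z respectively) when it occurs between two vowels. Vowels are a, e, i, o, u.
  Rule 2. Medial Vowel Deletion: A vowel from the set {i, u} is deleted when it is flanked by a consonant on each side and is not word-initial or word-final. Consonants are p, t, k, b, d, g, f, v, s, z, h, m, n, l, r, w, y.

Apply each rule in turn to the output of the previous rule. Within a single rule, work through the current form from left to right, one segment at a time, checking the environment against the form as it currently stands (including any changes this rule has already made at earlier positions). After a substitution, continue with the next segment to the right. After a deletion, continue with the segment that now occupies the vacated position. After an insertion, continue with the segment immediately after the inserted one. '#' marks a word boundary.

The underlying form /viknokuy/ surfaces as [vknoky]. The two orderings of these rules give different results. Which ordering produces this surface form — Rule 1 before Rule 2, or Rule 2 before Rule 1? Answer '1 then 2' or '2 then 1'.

Order 1 then 2:
  1 Voicing Between Vowels: [viknokuy] → [viknoguy]
  2 Medial Vowel Deletion: [viknoguy] → [vknogy]
  result: [vknogy]
Order 2 then 1:
  2 Medial Vowel Deletion: [viknokuy] → [vknoky]
  1 Voicing Between Vowels: no change — [vknoky]
  result: [vknoky]

2 then 1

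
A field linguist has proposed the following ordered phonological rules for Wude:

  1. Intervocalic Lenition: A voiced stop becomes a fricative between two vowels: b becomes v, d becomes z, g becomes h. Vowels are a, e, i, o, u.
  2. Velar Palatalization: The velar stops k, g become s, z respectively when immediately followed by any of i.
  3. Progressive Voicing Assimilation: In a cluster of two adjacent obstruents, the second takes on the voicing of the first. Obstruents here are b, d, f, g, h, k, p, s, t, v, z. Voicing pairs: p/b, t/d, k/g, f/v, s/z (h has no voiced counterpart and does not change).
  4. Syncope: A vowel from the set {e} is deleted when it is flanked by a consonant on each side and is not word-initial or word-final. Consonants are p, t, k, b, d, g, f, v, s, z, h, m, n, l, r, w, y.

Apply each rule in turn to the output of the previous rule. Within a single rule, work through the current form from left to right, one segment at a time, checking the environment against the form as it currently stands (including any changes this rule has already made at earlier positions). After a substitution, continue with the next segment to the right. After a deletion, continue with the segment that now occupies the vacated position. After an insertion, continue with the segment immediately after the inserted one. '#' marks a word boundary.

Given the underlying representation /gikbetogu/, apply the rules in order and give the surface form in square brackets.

[zikptohu]

1 Intervocalic Lenition: [gikbetogu] → [gikbetohu]
2 Velar Palatalization: [gikbetohu] → [zikbetohu]
3 Progressive Voicing Assimilation: [zikbetohu] → [zikpetohu]
4 Syncope: [zikpetohu] → [zikptohu]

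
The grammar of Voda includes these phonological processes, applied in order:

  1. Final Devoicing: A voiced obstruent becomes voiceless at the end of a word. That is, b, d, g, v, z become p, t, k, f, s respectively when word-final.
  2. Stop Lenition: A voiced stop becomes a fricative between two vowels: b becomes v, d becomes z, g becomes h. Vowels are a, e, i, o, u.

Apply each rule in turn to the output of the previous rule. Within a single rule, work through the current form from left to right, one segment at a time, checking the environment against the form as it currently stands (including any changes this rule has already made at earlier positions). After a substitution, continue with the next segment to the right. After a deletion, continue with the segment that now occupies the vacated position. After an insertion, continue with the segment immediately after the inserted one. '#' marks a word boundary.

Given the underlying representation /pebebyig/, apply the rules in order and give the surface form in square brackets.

1 Final Devoicing: [pebebyig] → [pebebyik]
2 Stop Lenition: [pebebyik] → [pevebyik]

[pevebyik]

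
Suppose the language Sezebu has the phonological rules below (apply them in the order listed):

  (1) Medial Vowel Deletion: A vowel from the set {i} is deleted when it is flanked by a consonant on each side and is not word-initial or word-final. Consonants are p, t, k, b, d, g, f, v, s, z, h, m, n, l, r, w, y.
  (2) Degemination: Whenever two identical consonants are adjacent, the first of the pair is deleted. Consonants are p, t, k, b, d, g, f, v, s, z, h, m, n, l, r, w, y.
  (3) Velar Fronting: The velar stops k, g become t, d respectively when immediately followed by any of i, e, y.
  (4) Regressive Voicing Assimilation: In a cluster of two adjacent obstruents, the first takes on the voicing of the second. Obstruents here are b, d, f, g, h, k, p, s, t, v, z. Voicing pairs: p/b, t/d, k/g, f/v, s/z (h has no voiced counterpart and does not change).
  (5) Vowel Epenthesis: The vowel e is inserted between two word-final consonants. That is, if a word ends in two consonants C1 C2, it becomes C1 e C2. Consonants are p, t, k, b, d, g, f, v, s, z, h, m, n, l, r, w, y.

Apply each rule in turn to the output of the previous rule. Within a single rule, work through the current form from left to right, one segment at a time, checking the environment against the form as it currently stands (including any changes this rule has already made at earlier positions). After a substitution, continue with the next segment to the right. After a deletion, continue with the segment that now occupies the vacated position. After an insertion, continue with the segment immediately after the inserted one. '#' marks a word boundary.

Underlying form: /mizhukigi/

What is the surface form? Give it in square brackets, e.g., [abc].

[mshugdi]

(1) Medial Vowel Deletion: [mizhukigi] → [mzhukgi]
(2) Degemination: no change — [mzhukgi]
(3) Velar Fronting: [mzhukgi] → [mzhukdi]
(4) Regressive Voicing Assimilation: [mzhukdi] → [mshugdi]
(5) Vowel Epenthesis: no change — [mshugdi]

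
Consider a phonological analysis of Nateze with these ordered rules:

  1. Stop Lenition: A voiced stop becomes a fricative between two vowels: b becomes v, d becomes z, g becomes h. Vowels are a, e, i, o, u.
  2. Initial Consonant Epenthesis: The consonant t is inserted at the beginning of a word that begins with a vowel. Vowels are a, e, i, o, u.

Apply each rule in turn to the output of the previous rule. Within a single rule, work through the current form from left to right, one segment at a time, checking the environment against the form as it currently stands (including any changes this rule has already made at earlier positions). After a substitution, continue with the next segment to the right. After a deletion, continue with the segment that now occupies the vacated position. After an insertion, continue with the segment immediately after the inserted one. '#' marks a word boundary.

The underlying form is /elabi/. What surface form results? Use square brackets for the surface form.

1 Stop Lenition: [elabi] → [elavi]
2 Initial Consonant Epenthesis: [elavi] → [telavi]

[telavi]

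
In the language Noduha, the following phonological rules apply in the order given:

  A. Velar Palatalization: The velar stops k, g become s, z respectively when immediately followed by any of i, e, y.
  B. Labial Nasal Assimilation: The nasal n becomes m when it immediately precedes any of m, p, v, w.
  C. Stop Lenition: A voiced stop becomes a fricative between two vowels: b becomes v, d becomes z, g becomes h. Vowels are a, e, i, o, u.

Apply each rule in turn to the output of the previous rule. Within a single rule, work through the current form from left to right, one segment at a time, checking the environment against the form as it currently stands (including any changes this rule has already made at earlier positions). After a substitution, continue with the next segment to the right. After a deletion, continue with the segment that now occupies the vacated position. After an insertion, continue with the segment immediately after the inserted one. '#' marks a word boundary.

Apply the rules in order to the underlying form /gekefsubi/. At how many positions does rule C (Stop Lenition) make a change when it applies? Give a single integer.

1

A Velar Palatalization: [gekefsubi] → [zesefsubi]
B Labial Nasal Assimilation: no change — [zesefsubi]
C Stop Lenition: [zesefsubi] → [zesefsuvi]
Rule C changed 1 position(s).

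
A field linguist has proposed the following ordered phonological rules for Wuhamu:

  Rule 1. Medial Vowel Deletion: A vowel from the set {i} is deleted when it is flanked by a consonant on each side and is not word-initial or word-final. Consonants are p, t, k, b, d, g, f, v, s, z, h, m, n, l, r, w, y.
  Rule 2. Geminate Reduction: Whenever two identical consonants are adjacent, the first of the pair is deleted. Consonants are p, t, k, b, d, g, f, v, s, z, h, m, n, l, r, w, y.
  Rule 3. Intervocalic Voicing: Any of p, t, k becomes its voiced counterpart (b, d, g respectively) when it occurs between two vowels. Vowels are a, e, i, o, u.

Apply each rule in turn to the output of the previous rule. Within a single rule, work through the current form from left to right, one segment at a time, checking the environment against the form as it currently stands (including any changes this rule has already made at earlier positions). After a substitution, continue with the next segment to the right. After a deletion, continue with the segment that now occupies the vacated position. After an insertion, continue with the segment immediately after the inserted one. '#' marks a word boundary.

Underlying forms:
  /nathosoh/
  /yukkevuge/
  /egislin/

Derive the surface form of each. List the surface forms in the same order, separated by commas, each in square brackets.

/nathosoh/:
  Rule 1 Medial Vowel Deletion: no change — [nathosoh]
  Rule 2 Geminate Reduction: no change — [nathosoh]
  Rule 3 Intervocalic Voicing: no change — [nathosoh]
/yukkevuge/:
  Rule 1 Medial Vowel Deletion: no change — [yukkevuge]
  Rule 2 Geminate Reduction: [yukkevuge] → [yukevuge]
  Rule 3 Intervocalic Voicing: [yukevuge] → [yugevuge]
/egislin/:
  Rule 1 Medial Vowel Deletion: [egislin] → [egsln]
  Rule 2 Geminate Reduction: no change — [egsln]
  Rule 3 Intervocalic Voicing: no change — [egsln]

[nathosoh], [yugevuge], [egsln]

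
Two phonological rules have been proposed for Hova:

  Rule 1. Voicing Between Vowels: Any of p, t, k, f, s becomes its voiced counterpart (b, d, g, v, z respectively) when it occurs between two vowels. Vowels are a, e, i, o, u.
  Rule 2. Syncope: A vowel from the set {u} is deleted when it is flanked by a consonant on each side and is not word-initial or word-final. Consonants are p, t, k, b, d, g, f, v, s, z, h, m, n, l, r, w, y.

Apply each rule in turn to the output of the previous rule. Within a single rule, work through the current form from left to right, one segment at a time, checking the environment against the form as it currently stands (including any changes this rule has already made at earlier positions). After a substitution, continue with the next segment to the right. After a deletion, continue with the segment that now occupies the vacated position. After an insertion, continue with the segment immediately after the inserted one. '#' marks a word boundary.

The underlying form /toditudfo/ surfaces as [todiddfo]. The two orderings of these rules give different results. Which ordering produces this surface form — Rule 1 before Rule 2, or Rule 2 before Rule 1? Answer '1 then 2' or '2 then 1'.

Order 1 then 2:
  1 Voicing Between Vowels: [toditudfo] → [todidudfo]
  2 Syncope: [todidudfo] → [todiddfo]
  result: [todiddfo]
Order 2 then 1:
  2 Syncope: [toditudfo] → [toditdfo]
  1 Voicing Between Vowels: no change — [toditdfo]
  result: [toditdfo]

1 then 2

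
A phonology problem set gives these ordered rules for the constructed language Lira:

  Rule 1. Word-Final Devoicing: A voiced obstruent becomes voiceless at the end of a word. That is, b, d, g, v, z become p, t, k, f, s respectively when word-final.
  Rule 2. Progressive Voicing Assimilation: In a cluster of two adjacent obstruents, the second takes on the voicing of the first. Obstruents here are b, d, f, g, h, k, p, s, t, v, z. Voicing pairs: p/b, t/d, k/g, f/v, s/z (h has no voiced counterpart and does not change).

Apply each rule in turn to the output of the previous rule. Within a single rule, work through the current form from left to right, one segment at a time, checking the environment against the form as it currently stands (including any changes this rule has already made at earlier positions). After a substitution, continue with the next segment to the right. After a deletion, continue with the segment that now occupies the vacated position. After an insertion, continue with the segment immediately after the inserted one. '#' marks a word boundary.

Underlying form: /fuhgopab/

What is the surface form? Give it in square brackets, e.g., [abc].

Rule 1 Word-Final Devoicing: [fuhgopab] → [fuhgopap]
Rule 2 Progressive Voicing Assimilation: [fuhgopap] → [fuhkopap]

[fuhkopap]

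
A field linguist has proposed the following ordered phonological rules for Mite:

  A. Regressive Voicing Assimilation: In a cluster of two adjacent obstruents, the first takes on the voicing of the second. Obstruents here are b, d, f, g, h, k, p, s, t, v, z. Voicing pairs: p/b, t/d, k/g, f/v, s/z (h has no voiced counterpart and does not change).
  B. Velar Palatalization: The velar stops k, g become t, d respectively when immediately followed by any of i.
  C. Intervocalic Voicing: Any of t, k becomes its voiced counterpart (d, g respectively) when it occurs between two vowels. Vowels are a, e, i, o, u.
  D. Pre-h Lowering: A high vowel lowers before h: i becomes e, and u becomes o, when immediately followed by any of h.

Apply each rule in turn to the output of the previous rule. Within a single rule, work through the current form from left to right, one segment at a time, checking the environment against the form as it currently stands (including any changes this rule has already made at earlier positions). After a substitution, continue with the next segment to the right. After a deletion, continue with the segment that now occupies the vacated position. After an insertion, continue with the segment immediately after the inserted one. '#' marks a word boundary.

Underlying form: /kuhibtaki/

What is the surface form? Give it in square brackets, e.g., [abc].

[kohiptadi]

A Regressive Voicing Assimilation: [kuhibtaki] → [kuhiptaki]
B Velar Palatalization: [kuhiptaki] → [kuhiptati]
C Intervocalic Voicing: [kuhiptati] → [kuhiptadi]
D Pre-h Lowering: [kuhiptadi] → [kohiptadi]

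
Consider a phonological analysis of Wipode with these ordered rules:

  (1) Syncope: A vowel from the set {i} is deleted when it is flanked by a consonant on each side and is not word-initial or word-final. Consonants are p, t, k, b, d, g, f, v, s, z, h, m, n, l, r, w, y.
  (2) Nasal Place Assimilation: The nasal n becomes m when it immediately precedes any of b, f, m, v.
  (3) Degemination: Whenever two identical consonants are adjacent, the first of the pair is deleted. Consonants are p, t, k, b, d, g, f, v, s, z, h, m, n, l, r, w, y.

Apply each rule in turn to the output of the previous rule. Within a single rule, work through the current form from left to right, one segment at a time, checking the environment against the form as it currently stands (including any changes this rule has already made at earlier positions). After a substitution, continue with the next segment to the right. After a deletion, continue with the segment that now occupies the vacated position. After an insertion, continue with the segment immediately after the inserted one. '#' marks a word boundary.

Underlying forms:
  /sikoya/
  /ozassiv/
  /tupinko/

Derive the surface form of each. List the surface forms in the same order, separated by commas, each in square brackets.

/sikoya/:
  (1) Syncope: [sikoya] → [skoya]
  (2) Nasal Place Assimilation: no change — [skoya]
  (3) Degemination: no change — [skoya]
/ozassiv/:
  (1) Syncope: [ozassiv] → [ozassv]
  (2) Nasal Place Assimilation: no change — [ozassv]
  (3) Degemination: [ozassv] → [ozasv]
/tupinko/:
  (1) Syncope: [tupinko] → [tupnko]
  (2) Nasal Place Assimilation: no change — [tupnko]
  (3) Degemination: no change — [tupnko]

[skoya], [ozasv], [tupnko]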